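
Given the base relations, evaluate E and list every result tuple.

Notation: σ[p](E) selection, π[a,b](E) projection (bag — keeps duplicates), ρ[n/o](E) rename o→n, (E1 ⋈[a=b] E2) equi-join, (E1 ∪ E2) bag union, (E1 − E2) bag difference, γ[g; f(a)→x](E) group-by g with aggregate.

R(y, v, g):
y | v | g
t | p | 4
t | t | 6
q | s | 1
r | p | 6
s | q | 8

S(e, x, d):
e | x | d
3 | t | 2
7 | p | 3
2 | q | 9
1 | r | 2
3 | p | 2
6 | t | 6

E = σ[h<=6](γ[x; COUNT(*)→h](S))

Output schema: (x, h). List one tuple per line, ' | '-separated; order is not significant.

Row counts bottom-up:
  S → 6
  γ[x; COUNT(*)→h](S) → 4
  σ[h<=6](γ[x; COUNT(*)→h](S)) → 4

== RESULT ==
x | h
p | 2
q | 1
r | 1
t | 2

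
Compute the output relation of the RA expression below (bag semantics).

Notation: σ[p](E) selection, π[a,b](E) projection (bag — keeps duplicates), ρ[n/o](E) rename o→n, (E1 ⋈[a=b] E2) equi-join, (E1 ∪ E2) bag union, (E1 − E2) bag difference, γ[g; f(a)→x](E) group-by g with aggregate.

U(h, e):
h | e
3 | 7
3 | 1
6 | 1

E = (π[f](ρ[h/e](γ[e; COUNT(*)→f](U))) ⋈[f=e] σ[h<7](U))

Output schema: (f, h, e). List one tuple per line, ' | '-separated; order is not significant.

Per-node cardinality:
  U → 3
  γ[e; COUNT(*)→f](U) → 2
  ρ[h/e](γ[e; COUNT(*)→f](U)) → 2
  π[f](ρ[h/e](γ[e; COUNT(*)→f](U))) → 2
  U → 3
  σ[h<7](U) → 3
  (π[f](ρ[h/e](γ[e; COUNT(*)→f](U))) ⋈[f=e] σ[h<7](U)) → 2

== RESULT ==
f | h | e
1 | 3 | 1
1 | 6 | 1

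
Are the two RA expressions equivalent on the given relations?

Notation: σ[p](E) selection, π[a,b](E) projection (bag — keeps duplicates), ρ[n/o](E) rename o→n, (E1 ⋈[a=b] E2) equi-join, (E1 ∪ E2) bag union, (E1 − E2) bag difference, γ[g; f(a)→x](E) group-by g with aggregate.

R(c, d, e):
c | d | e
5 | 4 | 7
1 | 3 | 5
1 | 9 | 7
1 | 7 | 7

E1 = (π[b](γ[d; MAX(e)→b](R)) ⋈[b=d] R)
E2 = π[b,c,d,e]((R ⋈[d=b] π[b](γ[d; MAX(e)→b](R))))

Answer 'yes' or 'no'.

E1 stepwise |·|:
  R → 4
  γ[d; MAX(e)→b](R) → 4
  π[b](γ[d; MAX(e)→b](R)) → 4
  R → 4
  (π[b](γ[d; MAX(e)→b](R)) ⋈[b=d] R) → 3
E2 stepwise |·|:
  R → 4
  R → 4
  γ[d; MAX(e)→b](R) → 4
  π[b](γ[d; MAX(e)→b](R)) → 4
  (R ⋈[d=b] π[b](γ[d; MAX(e)→b](R))) → 3
  π[b,c,d,e]((R ⋈[d=b] π[b](γ[d; MAX(e)→b](R)))) → 3

E1 and E2 produce the same multiset:
b | c | d | e
7 | 1 | 7 | 7
7 | 1 | 7 | 7
7 | 1 | 7 | 7

yes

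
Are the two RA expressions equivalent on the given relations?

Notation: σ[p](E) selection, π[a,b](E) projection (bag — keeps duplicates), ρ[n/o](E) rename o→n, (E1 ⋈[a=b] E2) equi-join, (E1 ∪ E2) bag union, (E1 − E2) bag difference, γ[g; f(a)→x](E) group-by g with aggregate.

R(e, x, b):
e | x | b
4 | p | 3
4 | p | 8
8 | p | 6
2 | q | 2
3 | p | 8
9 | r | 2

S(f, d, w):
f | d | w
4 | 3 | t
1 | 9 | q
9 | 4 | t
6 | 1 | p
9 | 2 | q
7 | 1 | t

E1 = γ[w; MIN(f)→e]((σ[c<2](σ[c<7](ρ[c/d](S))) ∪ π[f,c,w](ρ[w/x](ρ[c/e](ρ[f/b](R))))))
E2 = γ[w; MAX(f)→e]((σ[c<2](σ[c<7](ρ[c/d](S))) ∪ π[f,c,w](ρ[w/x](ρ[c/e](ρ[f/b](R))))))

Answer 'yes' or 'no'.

E1 per-node cardinality:
  S → 6
  ρ[c/d](S) → 6
  σ[c<7](ρ[c/d](S)) → 5
  σ[c<2](σ[c<7](ρ[c/d](S))) → 2
  R → 6
  ρ[f/b](R) → 6
  ρ[c/e](ρ[f/b](R)) → 6
  ρ[w/x](ρ[c/e](ρ[f/b](R))) → 6
  π[f,c,w](ρ[w/x](ρ[c/e](ρ[f/b](R)))) → 6
  (σ[c<2](σ[c<7](ρ[c/d](S))) ∪ π[f,c,w](ρ[w/x](ρ[c/e](ρ[f/b](R))))) → 8
  γ[w; MIN(f)→e]((σ[c<2](σ[c<7](ρ[c/d](S))) ∪ π[f,c,w](ρ[w/x](ρ[c/e](ρ[f/b](R)))))) → 4
E2 per-node cardinality:
  S → 6
  ρ[c/d](S) → 6
  σ[c<7](ρ[c/d](S)) → 5
  σ[c<2](σ[c<7](ρ[c/d](S))) → 2
  R → 6
  ρ[f/b](R) → 6
  ρ[c/e](ρ[f/b](R)) → 6
  ρ[w/x](ρ[c/e](ρ[f/b](R))) → 6
  π[f,c,w](ρ[w/x](ρ[c/e](ρ[f/b](R)))) → 6
  (σ[c<2](σ[c<7](ρ[c/d](S))) ∪ π[f,c,w](ρ[w/x](ρ[c/e](ρ[f/b](R))))) → 8
  γ[w; MAX(f)→e]((σ[c<2](σ[c<7](ρ[c/d](S))) ∪ π[f,c,w](ρ[w/x](ρ[c/e](ρ[f/b](R)))))) → 4

E1 result:
w | e
p | 3
q | 2
r | 2
t | 7
E2 result:
w | e
p | 8
q | 2
r | 2
t | 7
Witness: ('p', 3) appears 1× in E1 but 0× in E2.

no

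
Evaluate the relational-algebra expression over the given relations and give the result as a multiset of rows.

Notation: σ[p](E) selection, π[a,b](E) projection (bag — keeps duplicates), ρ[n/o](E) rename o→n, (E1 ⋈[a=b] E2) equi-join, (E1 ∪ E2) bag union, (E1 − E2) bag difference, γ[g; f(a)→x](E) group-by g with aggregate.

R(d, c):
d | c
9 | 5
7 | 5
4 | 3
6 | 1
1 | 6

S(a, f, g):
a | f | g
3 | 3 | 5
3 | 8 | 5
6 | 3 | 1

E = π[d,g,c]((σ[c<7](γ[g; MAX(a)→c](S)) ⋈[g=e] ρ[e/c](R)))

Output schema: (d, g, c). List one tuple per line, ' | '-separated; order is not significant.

Stepwise |·|:
  S → 3
  γ[g; MAX(a)→c](S) → 2
  σ[c<7](γ[g; MAX(a)→c](S)) → 2
  R → 5
  ρ[e/c](R) → 5
  (σ[c<7](γ[g; MAX(a)→c](S)) ⋈[g=e] ρ[e/c](R)) → 3
  π[d,g,c]((σ[c<7](γ[g; MAX(a)→c](S)) ⋈[g=e] ρ[e/c](R))) → 3

== RESULT ==
d | g | c
6 | 1 | 6
7 | 5 | 3
9 | 5 | 3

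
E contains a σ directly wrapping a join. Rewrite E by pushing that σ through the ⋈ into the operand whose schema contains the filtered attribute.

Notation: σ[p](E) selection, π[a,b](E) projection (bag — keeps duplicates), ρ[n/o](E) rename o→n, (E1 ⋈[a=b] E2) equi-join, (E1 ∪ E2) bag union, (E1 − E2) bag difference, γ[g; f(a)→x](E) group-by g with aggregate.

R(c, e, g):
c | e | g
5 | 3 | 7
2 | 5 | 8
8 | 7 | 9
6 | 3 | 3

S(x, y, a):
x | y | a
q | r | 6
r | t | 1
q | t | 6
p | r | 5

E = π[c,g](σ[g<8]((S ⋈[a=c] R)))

σ filters on g, owned by the right side.
E' = π[c,g]((S ⋈[a=c] σ[g<8](R)))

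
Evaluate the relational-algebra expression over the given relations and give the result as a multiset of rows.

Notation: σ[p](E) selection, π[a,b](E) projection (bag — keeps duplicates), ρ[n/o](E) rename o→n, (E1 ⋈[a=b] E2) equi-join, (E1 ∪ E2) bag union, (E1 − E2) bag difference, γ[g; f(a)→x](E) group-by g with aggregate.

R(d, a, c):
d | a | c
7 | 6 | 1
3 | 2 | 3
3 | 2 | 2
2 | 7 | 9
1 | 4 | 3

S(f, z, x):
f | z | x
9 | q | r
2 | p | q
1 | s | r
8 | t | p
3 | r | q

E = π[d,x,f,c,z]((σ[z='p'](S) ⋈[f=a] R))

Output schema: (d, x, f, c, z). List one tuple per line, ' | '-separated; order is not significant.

Subexpression sizes:
  S → 5
  σ[z='p'](S) → 1
  R → 5
  (σ[z='p'](S) ⋈[f=a] R) → 2
  π[d,x,f,c,z]((σ[z='p'](S) ⋈[f=a] R)) → 2

== RESULT ==
d | x | f | c | z
3 | q | 2 | 2 | p
3 | q | 2 | 3 | p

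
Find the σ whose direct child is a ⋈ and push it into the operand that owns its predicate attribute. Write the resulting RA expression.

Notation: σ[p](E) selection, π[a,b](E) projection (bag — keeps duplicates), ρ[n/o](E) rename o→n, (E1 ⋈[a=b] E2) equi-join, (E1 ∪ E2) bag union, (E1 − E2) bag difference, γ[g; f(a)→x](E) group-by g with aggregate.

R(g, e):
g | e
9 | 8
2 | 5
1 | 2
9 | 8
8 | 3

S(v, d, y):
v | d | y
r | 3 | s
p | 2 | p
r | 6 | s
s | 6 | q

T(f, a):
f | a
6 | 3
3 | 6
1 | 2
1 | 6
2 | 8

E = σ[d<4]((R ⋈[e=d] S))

σ filters on d, owned by the right side.
E' = (R ⋈[e=d] σ[d<4](S))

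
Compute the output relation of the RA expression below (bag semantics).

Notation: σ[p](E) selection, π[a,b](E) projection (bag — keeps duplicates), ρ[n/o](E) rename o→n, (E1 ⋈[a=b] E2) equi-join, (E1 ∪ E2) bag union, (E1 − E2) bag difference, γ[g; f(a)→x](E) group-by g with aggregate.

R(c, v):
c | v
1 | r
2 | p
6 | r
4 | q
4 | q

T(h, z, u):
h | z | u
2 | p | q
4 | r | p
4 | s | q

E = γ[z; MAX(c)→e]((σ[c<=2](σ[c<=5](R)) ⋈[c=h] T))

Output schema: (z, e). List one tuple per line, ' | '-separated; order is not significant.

Per-node cardinality:
  R → 5
  σ[c<=5](R) → 4
  σ[c<=2](σ[c<=5](R)) → 2
  T → 3
  (σ[c<=2](σ[c<=5](R)) ⋈[c=h] T) → 1
  γ[z; MAX(c)→e]((σ[c<=2](σ[c<=5](R)) ⋈[c=h] T)) → 1

== RESULT ==
z | e
p | 2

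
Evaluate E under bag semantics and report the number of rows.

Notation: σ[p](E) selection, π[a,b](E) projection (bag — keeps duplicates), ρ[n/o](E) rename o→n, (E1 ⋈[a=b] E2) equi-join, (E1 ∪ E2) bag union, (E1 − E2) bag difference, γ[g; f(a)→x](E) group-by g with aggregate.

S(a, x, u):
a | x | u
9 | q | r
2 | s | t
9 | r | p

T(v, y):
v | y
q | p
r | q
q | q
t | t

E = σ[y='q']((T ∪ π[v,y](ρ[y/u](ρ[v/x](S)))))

Stepwise |·|:
  T → 4
  S → 3
  ρ[v/x](S) → 3
  ρ[y/u](ρ[v/x](S)) → 3
  π[v,y](ρ[y/u](ρ[v/x](S))) → 3
  (T ∪ π[v,y](ρ[y/u](ρ[v/x](S)))) → 7
  σ[y='q']((T ∪ π[v,y](ρ[y/u](ρ[v/x](S))))) → 2

|E| = 2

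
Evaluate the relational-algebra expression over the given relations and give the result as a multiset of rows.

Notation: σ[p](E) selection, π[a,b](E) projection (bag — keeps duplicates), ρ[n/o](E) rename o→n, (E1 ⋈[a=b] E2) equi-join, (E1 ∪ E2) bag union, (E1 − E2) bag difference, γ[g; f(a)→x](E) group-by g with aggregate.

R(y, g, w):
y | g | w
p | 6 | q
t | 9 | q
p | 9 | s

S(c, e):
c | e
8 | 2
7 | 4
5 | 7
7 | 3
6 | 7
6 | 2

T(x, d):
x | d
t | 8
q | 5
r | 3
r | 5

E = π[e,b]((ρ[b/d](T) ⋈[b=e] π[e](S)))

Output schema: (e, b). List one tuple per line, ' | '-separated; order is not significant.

Stepwise |·|:
  T → 4
  ρ[b/d](T) → 4
  S → 6
  π[e](S) → 6
  (ρ[b/d](T) ⋈[b=e] π[e](S)) → 1
  π[e,b]((ρ[b/d](T) ⋈[b=e] π[e](S))) → 1

== RESULT ==
e | b
3 | 3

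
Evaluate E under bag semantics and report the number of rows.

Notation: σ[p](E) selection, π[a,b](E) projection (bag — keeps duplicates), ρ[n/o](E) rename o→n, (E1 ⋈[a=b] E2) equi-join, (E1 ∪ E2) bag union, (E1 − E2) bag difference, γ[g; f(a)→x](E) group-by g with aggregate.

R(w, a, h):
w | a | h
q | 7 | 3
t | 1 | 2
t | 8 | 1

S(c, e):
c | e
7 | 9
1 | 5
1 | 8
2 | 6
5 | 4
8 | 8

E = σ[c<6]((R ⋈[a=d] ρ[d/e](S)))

Per-node cardinality:
  R → 3
  S → 6
  ρ[d/e](S) → 6
  (R ⋈[a=d] ρ[d/e](S)) → 2
  σ[c<6]((R ⋈[a=d] ρ[d/e](S))) → 1

|E| = 1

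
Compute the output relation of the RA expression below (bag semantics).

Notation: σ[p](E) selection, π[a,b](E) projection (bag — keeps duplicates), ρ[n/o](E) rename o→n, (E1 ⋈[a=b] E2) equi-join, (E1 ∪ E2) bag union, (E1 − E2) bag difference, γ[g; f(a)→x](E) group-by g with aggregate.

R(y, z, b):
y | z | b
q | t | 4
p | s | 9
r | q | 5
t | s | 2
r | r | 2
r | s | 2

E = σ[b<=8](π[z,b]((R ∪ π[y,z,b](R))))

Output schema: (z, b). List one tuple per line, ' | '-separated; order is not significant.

Stepwise |·|:
  R → 6
  R → 6
  π[y,z,b](R) → 6
  (R ∪ π[y,z,b](R)) → 12
  π[z,b]((R ∪ π[y,z,b](R))) → 12
  σ[b<=8](π[z,b]((R ∪ π[y,z,b](R)))) → 10

== RESULT ==
z | b
q | 5
q | 5
r | 2
r | 2
s | 2
s | 2
s | 2
s | 2
t | 4
t | 4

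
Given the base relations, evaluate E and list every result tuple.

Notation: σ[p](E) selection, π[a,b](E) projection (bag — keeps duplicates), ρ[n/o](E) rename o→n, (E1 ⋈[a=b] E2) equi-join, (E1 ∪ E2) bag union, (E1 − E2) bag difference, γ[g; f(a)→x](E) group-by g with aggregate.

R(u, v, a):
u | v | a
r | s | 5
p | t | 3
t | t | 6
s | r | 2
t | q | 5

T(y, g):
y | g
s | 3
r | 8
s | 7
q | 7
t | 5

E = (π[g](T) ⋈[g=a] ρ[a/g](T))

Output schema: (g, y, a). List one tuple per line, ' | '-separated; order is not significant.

Subexpression sizes:
  T → 5
  π[g](T) → 5
  T → 5
  ρ[a/g](T) → 5
  (π[g](T) ⋈[g=a] ρ[a/g](T)) → 7

== RESULT ==
g | y | a
3 | s | 3
5 | t | 5
7 | q | 7
7 | q | 7
7 | s | 7
7 | s | 7
8 | r | 8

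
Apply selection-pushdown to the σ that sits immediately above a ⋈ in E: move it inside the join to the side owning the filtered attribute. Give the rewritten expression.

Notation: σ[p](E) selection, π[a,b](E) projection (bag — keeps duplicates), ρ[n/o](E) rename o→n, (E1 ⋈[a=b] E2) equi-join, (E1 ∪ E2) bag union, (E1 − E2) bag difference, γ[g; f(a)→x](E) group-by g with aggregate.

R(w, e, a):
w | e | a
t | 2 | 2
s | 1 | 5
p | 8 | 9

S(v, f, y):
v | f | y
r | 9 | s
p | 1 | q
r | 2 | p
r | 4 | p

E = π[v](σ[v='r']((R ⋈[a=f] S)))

σ filters on v, owned by the right side.
E' = π[v]((R ⋈[a=f] σ[v='r'](S)))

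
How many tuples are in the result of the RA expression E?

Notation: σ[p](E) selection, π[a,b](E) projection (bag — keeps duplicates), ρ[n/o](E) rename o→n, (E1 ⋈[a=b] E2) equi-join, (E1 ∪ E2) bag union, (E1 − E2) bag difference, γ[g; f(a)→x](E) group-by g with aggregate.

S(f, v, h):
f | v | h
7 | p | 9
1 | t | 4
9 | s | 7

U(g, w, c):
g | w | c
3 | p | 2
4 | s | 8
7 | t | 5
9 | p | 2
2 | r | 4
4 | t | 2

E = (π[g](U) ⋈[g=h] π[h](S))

Stepwise |·|:
  U → 6
  π[g](U) → 6
  S → 3
  π[h](S) → 3
  (π[g](U) ⋈[g=h] π[h](S)) → 4

|E| = 4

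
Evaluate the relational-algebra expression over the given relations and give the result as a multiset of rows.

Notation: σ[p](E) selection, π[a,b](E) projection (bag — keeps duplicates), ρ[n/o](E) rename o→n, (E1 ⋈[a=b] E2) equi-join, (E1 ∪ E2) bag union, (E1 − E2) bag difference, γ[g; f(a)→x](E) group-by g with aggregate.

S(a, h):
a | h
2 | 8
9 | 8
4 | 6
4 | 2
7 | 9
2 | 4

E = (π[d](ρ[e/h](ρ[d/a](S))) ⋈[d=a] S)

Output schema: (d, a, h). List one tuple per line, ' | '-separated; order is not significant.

Row counts bottom-up:
  S → 6
  ρ[d/a](S) → 6
  ρ[e/h](ρ[d/a](S)) → 6
  π[d](ρ[e/h](ρ[d/a](S))) → 6
  S → 6
  (π[d](ρ[e/h](ρ[d/a](S))) ⋈[d=a] S) → 10

== RESULT ==
d | a | h
2 | 2 | 4
2 | 2 | 4
2 | 2 | 8
2 | 2 | 8
4 | 4 | 2
4 | 4 | 2
4 | 4 | 6
4 | 4 | 6
7 | 7 | 9
9 | 9 | 8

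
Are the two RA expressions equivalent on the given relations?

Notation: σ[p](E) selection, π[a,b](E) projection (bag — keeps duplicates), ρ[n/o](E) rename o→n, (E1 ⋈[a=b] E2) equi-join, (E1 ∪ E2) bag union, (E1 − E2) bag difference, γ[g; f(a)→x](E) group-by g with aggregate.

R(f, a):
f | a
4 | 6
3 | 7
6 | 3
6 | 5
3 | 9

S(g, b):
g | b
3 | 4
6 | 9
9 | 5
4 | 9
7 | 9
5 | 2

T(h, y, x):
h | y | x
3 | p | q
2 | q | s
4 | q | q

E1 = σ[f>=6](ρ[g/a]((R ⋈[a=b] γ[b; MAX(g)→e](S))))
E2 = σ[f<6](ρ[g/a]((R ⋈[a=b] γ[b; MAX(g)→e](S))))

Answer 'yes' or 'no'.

E1 row counts bottom-up:
  R → 5
  S → 6
  γ[b; MAX(g)→e](S) → 4
  (R ⋈[a=b] γ[b; MAX(g)→e](S)) → 2
  ρ[g/a]((R ⋈[a=b] γ[b; MAX(g)→e](S))) → 2
  σ[f>=6](ρ[g/a]((R ⋈[a=b] γ[b; MAX(g)→e](S)))) → 1
E2 row counts bottom-up:
  R → 5
  S → 6
  γ[b; MAX(g)→e](S) → 4
  (R ⋈[a=b] γ[b; MAX(g)→e](S)) → 2
  ρ[g/a]((R ⋈[a=b] γ[b; MAX(g)→e](S))) → 2
  σ[f<6](ρ[g/a]((R ⋈[a=b] γ[b; MAX(g)→e](S)))) → 1

E1 result:
f | g | b | e
6 | 5 | 5 | 9
E2 result:
f | g | b | e
3 | 9 | 9 | 7
Witness: (6, 5, 5, 9) appears 1× in E1 but 0× in E2.

no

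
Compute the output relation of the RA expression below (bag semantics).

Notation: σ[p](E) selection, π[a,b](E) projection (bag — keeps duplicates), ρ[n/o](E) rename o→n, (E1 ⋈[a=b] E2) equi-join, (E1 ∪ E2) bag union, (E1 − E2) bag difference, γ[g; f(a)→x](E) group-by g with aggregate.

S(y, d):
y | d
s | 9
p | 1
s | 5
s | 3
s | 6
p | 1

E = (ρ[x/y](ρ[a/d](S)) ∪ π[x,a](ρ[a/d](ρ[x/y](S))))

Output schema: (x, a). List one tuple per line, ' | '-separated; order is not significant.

Stepwise |·|:
  S → 6
  ρ[a/d](S) → 6
  ρ[x/y](ρ[a/d](S)) → 6
  S → 6
  ρ[x/y](S) → 6
  ρ[a/d](ρ[x/y](S)) → 6
  π[x,a](ρ[a/d](ρ[x/y](S))) → 6
  (ρ[x/y](ρ[a/d](S)) ∪ π[x,a](ρ[a/d](ρ[x/y](S)))) → 12

== RESULT ==
x | a
p | 1
p | 1
p | 1
p | 1
s | 3
s | 3
s | 5
s | 5
s | 6
s | 6
s | 9
s | 9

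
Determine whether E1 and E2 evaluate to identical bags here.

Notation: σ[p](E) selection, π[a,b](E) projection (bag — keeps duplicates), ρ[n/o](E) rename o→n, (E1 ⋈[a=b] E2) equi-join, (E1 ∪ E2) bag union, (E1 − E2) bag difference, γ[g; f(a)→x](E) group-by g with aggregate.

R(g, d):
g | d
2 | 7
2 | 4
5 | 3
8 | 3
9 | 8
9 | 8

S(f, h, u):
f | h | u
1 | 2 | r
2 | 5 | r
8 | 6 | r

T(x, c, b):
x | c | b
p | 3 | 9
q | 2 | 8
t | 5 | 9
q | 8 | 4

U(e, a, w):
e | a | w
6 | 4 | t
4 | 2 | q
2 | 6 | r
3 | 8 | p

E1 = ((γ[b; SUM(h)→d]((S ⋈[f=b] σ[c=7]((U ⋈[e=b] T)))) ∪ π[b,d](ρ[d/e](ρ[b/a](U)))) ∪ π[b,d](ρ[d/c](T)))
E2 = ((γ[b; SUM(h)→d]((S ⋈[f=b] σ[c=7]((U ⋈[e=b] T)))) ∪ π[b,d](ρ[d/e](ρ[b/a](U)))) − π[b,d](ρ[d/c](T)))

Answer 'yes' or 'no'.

E1 subexpression sizes:
  S → 3
  U → 4
  T → 4
  (U ⋈[e=b] T) → 1
  σ[c=7]((U ⋈[e=b] T)) → 0
  (S ⋈[f=b] σ[c=7]((U ⋈[e=b] T))) → 0
  γ[b; SUM(h)→d]((S ⋈[f=b] σ[c=7]((U ⋈[e=b] T)))) → 0
  U → 4
  ρ[b/a](U) → 4
  ρ[d/e](ρ[b/a](U)) → 4
  π[b,d](ρ[d/e](ρ[b/a](U))) → 4
  (γ[b; SUM(h)→d]((S ⋈[f=b] σ[c=7]((U ⋈[e=b] T)))) ∪ π[b,d](ρ[d/e](ρ[b/a](U)))) → 4
  T → 4
  ρ[d/c](T) → 4
  π[b,d](ρ[d/c](T)) → 4
  ((γ[b; SUM(h)→d]((S ⋈[f=b] σ[c=7]((U ⋈[e=b] T)))) ∪ π[b,d](ρ[d/e](ρ[b/a](U)))) ∪ π[b,d](ρ[d/c](T))) → 8
E2 subexpression sizes:
  S → 3
  U → 4
  T → 4
  (U ⋈[e=b] T) → 1
  σ[c=7]((U ⋈[e=b] T)) → 0
  (S ⋈[f=b] σ[c=7]((U ⋈[e=b] T))) → 0
  γ[b; SUM(h)→d]((S ⋈[f=b] σ[c=7]((U ⋈[e=b] T)))) → 0
  U → 4
  ρ[b/a](U) → 4
  ρ[d/e](ρ[b/a](U)) → 4
  π[b,d](ρ[d/e](ρ[b/a](U))) → 4
  (γ[b; SUM(h)→d]((S ⋈[f=b] σ[c=7]((U ⋈[e=b] T)))) ∪ π[b,d](ρ[d/e](ρ[b/a](U)))) → 4
  T → 4
  ρ[d/c](T) → 4
  π[b,d](ρ[d/c](T)) → 4
  ((γ[b; SUM(h)→d]((S ⋈[f=b] σ[c=7]((U ⋈[e=b] T)))) ∪ π[b,d](ρ[d/e](ρ[b/a](U)))) − π[b,d](ρ[d/c](T))) → 4

E1 result:
b | d
2 | 4
4 | 6
4 | 8
6 | 2
8 | 2
8 | 3
9 | 3
9 | 5
E2 result:
b | d
2 | 4
4 | 6
6 | 2
8 | 3
Witness: (9, 3) appears 1× in E1 but 0× in E2.

no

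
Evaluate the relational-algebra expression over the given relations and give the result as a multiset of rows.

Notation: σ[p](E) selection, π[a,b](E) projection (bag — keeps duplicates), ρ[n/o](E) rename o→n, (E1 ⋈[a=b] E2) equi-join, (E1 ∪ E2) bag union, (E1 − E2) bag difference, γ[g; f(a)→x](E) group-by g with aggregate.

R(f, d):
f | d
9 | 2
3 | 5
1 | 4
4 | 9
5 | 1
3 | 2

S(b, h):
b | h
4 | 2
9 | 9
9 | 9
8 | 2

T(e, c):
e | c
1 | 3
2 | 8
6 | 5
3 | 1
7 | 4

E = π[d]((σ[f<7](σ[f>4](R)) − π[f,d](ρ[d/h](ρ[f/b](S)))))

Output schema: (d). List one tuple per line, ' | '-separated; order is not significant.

Subexpression sizes:
  R → 6
  σ[f>4](R) → 2
  σ[f<7](σ[f>4](R)) → 1
  S → 4
  ρ[f/b](S) → 4
  ρ[d/h](ρ[f/b](S)) → 4
  π[f,d](ρ[d/h](ρ[f/b](S))) → 4
  (σ[f<7](σ[f>4](R)) − π[f,d](ρ[d/h](ρ[f/b](S)))) → 1
  π[d]((σ[f<7](σ[f>4](R)) − π[f,d](ρ[d/h](ρ[f/b](S))))) → 1

== RESULT ==
d
1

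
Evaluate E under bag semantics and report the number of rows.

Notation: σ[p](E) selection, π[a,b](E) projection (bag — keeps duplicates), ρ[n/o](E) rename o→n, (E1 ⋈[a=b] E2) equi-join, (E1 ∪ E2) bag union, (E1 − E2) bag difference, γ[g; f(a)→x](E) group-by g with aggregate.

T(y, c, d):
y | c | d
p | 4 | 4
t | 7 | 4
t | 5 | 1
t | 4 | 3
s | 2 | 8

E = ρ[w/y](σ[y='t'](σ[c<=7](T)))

Row counts bottom-up:
  T → 5
  σ[c<=7](T) → 5
  σ[y='t'](σ[c<=7](T)) → 3
  ρ[w/y](σ[y='t'](σ[c<=7](T))) → 3

|E| = 3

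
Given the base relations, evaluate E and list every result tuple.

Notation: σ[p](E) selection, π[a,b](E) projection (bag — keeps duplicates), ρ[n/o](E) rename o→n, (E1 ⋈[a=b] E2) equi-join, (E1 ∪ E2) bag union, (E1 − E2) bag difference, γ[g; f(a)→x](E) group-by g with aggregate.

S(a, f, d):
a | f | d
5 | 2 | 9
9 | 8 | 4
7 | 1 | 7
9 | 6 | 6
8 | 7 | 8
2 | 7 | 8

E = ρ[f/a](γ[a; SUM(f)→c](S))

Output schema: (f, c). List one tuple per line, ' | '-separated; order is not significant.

Row counts bottom-up:
  S → 6
  γ[a; SUM(f)→c](S) → 5
  ρ[f/a](γ[a; SUM(f)→c](S)) → 5

== RESULT ==
f | c
2 | 7
5 | 2
7 | 1
8 | 7
9 | 14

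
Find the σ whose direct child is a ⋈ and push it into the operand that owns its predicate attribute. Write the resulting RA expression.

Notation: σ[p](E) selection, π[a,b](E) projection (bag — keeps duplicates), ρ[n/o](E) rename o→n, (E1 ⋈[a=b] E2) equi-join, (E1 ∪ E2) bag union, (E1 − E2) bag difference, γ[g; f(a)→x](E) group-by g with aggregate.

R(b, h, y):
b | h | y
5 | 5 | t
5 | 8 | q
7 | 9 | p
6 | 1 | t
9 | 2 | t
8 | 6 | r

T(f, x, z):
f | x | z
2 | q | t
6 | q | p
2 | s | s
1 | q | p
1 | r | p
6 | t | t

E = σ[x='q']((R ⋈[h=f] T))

σ filters on x, owned by the right side.
E' = (R ⋈[h=f] σ[x='q'](T))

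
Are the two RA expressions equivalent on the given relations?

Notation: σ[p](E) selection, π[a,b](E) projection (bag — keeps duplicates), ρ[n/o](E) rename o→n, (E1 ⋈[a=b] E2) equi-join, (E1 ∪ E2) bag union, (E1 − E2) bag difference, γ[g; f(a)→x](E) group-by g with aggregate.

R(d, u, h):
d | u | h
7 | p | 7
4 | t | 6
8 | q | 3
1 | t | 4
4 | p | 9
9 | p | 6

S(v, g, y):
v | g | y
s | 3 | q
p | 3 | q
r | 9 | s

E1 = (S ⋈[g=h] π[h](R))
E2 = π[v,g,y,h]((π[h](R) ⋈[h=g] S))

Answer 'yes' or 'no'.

E1 subexpression sizes:
  S → 3
  R → 6
  π[h](R) → 6
  (S ⋈[g=h] π[h](R)) → 3
E2 subexpression sizes:
  R → 6
  π[h](R) → 6
  S → 3
  (π[h](R) ⋈[h=g] S) → 3
  π[v,g,y,h]((π[h](R) ⋈[h=g] S)) → 3

E1 and E2 produce the same multiset:
v | g | y | h
p | 3 | q | 3
r | 9 | s | 9
s | 3 | q | 3

yes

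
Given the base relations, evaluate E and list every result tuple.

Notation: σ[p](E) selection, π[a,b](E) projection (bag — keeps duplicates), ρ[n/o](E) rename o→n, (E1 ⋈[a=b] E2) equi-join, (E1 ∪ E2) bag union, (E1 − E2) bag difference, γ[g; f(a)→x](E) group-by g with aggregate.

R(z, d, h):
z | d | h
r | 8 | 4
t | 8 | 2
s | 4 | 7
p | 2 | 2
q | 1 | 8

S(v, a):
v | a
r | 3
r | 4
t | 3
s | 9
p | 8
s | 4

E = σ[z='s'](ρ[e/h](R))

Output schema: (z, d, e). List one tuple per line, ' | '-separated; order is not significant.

Subexpression sizes:
  R → 5
  ρ[e/h](R) → 5
  σ[z='s'](ρ[e/h](R)) → 1

== RESULT ==
z | d | e
s | 4 | 7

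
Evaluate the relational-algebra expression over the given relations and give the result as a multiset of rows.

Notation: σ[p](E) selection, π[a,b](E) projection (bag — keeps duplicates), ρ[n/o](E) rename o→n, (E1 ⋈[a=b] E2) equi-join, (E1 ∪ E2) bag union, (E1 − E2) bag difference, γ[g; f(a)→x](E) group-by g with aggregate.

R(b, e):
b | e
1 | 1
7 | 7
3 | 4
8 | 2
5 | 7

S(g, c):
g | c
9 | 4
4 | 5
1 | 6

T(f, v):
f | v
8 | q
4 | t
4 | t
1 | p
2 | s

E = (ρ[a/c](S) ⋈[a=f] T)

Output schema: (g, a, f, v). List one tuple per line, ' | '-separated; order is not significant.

Subexpression sizes:
  S → 3
  ρ[a/c](S) → 3
  T → 5
  (ρ[a/c](S) ⋈[a=f] T) → 2

== RESULT ==
g | a | f | v
9 | 4 | 4 | t
9 | 4 | 4 | t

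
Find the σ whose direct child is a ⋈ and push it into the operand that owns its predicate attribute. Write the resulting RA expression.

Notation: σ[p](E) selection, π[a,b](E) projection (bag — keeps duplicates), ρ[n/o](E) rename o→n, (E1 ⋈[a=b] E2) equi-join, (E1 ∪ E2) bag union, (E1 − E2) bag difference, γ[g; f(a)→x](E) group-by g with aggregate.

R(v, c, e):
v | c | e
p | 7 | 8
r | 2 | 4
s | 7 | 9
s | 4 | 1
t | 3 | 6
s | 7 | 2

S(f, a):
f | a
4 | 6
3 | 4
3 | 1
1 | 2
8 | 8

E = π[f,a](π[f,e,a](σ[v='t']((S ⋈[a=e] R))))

σ filters on v, owned by the right side.
E' = π[f,a](π[f,e,a]((S ⋈[a=e] σ[v='t'](R))))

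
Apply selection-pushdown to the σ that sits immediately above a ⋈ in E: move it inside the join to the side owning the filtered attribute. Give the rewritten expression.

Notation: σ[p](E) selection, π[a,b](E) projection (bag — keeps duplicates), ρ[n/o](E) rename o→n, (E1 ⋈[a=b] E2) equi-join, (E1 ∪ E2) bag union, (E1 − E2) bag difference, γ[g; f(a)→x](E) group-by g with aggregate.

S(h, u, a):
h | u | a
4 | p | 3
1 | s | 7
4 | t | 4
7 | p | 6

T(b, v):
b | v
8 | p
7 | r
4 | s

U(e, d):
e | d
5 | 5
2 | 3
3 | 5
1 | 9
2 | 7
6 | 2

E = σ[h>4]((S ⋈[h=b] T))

σ filters on h, owned by the left side.
E' = (σ[h>4](S) ⋈[h=b] T)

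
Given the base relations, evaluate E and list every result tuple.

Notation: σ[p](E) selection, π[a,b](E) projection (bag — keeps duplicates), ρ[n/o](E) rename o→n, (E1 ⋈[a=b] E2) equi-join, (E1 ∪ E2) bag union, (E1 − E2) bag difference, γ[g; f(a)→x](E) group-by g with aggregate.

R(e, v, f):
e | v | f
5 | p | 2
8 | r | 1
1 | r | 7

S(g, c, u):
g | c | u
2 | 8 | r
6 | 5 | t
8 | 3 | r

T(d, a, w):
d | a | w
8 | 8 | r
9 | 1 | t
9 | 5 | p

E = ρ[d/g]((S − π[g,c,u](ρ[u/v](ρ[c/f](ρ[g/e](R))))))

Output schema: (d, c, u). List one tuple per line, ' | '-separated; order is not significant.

Row counts bottom-up:
  S → 3
  R → 3
  ρ[g/e](R) → 3
  ρ[c/f](ρ[g/e](R)) → 3
  ρ[u/v](ρ[c/f](ρ[g/e](R))) → 3
  π[g,c,u](ρ[u/v](ρ[c/f](ρ[g/e](R)))) → 3
  (S − π[g,c,u](ρ[u/v](ρ[c/f](ρ[g/e](R))))) → 3
  ρ[d/g]((S − π[g,c,u](ρ[u/v](ρ[c/f](ρ[g/e](R)))))) → 3

== RESULT ==
d | c | u
2 | 8 | r
6 | 5 | t
8 | 3 | r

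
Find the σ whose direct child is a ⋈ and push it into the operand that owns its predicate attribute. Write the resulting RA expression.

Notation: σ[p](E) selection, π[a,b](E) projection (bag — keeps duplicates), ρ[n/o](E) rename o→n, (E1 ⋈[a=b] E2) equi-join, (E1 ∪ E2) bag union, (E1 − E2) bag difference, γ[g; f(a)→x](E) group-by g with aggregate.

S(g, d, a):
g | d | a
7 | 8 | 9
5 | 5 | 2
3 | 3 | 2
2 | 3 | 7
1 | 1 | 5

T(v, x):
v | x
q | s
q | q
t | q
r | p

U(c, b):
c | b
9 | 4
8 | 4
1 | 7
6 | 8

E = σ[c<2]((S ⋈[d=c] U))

σ filters on c, owned by the right side.
E' = (S ⋈[d=c] σ[c<2](U))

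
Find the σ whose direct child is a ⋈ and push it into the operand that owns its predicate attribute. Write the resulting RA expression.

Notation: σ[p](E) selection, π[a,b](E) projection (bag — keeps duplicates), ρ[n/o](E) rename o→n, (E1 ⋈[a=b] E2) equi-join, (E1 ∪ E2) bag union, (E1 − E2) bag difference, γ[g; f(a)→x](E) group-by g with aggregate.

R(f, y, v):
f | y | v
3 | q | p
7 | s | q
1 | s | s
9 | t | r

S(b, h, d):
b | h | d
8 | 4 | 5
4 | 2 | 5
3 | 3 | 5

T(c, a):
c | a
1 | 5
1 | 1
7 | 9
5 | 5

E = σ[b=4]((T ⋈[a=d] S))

σ filters on b, owned by the right side.
E' = (T ⋈[a=d] σ[b=4](S))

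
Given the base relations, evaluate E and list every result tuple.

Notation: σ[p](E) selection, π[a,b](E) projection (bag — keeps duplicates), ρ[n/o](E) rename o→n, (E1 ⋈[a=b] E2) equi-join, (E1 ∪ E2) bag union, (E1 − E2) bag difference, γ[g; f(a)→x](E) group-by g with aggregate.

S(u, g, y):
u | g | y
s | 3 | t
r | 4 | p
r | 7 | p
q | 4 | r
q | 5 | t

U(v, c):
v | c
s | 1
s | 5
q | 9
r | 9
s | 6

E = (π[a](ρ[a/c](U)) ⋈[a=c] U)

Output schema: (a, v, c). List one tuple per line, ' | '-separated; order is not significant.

Subexpression sizes:
  U → 5
  ρ[a/c](U) → 5
  π[a](ρ[a/c](U)) → 5
  U → 5
  (π[a](ρ[a/c](U)) ⋈[a=c] U) → 7

== RESULT ==
a | v | c
1 | s | 1
5 | s | 5
6 | s | 6
9 | q | 9
9 | q | 9
9 | r | 9
9 | r | 9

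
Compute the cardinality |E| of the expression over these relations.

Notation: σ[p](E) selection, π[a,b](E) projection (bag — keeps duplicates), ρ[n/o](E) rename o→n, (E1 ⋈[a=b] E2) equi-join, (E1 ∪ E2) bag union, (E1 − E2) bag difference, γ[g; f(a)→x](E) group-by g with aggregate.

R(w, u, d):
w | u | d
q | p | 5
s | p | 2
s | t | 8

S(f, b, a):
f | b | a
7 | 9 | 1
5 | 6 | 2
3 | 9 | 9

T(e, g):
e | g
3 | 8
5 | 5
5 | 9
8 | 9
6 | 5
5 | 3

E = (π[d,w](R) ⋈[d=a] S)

Per-node cardinality:
  R → 3
  π[d,w](R) → 3
  S → 3
  (π[d,w](R) ⋈[d=a] S) → 1

|E| = 1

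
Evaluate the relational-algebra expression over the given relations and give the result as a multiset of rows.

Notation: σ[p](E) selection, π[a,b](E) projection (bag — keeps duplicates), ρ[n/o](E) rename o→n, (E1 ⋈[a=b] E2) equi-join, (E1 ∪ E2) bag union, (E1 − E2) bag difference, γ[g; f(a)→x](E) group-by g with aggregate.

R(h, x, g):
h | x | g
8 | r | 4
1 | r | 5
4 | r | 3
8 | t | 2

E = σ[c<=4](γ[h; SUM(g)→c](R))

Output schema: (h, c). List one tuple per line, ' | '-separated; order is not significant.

Per-node cardinality:
  R → 4
  γ[h; SUM(g)→c](R) → 3
  σ[c<=4](γ[h; SUM(g)→c](R)) → 1

== RESULT ==
h | c
4 | 3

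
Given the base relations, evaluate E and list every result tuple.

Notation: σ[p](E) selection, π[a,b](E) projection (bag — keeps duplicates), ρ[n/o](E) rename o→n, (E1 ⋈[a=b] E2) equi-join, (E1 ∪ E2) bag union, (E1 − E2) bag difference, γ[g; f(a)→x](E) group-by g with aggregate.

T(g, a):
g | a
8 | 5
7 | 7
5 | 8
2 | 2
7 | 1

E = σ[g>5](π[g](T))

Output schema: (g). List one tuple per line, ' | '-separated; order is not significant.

Subexpression sizes:
  T → 5
  π[g](T) → 5
  σ[g>5](π[g](T)) → 3

== RESULT ==
g
7
7
8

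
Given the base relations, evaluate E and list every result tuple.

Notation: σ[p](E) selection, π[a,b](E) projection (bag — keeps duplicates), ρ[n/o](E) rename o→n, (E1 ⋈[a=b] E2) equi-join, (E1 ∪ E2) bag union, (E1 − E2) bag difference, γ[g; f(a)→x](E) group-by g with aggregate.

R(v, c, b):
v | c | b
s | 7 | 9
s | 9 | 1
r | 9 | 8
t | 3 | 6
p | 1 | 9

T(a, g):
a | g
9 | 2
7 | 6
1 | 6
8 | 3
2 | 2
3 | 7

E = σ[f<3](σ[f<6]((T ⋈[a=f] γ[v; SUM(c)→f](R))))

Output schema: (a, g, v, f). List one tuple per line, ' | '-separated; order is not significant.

Subexpression sizes:
  T → 6
  R → 5
  γ[v; SUM(c)→f](R) → 4
  (T ⋈[a=f] γ[v; SUM(c)→f](R)) → 3
  σ[f<6]((T ⋈[a=f] γ[v; SUM(c)→f](R))) → 2
  σ[f<3](σ[f<6]((T ⋈[a=f] γ[v; SUM(c)→f](R)))) → 1

== RESULT ==
a | g | v | f
1 | 6 | p | 1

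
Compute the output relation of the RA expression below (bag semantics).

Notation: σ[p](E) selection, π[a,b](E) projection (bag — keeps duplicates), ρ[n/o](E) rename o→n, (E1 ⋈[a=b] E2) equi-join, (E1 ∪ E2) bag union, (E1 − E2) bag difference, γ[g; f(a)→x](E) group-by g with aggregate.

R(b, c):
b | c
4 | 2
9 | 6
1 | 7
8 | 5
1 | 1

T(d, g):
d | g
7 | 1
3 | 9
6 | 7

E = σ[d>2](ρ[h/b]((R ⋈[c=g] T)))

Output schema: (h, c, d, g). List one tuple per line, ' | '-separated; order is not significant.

Row counts bottom-up:
  R → 5
  T → 3
  (R ⋈[c=g] T) → 2
  ρ[h/b]((R ⋈[c=g] T)) → 2
  σ[d>2](ρ[h/b]((R ⋈[c=g] T))) → 2

== RESULT ==
h | c | d | g
1 | 1 | 7 | 1
1 | 7 | 6 | 7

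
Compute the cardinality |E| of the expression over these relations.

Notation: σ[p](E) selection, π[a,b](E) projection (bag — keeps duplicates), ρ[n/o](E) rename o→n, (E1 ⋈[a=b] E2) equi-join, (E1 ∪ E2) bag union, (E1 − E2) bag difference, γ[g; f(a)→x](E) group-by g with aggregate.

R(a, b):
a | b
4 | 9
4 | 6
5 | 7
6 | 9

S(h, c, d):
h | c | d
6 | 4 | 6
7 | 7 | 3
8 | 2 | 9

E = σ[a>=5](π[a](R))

Per-node cardinality:
  R → 4
  π[a](R) → 4
  σ[a>=5](π[a](R)) → 2

|E| = 2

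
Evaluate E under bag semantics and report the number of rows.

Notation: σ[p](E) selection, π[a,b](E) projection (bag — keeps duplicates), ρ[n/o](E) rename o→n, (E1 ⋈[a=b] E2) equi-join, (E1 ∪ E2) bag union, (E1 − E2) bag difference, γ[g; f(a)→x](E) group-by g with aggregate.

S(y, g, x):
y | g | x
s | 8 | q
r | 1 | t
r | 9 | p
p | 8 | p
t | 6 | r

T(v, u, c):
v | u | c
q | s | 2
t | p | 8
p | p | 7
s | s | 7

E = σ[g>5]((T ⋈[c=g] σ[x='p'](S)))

Subexpression sizes:
  T → 4
  S → 5
  σ[x='p'](S) → 2
  (T ⋈[c=g] σ[x='p'](S)) → 1
  σ[g>5]((T ⋈[c=g] σ[x='p'](S))) → 1

|E| = 1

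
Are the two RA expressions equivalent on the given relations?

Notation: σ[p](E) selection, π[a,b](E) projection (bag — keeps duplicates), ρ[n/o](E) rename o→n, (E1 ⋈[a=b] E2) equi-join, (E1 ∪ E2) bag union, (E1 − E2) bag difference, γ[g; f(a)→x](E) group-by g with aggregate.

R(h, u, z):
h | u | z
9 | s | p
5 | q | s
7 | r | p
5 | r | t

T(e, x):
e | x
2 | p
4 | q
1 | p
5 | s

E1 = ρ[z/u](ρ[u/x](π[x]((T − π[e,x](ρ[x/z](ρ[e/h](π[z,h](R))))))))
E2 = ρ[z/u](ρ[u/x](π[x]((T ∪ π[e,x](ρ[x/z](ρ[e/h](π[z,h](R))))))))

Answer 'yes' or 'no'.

E1 subexpression sizes:
  T → 4
  R → 4
  π[z,h](R) → 4
  ρ[e/h](π[z,h](R)) → 4
  ρ[x/z](ρ[e/h](π[z,h](R))) → 4
  π[e,x](ρ[x/z](ρ[e/h](π[z,h](R)))) → 4
  (T − π[e,x](ρ[x/z](ρ[e/h](π[z,h](R))))) → 3
  π[x]((T − π[e,x](ρ[x/z](ρ[e/h](π[z,h](R)))))) → 3
  ρ[u/x](π[x]((T − π[e,x](ρ[x/z](ρ[e/h](π[z,h](R))))))) → 3
  ρ[z/u](ρ[u/x](π[x]((T − π[e,x](ρ[x/z](ρ[e/h](π[z,h](R)))))))) → 3
E2 subexpression sizes:
  T → 4
  R → 4
  π[z,h](R) → 4
  ρ[e/h](π[z,h](R)) → 4
  ρ[x/z](ρ[e/h](π[z,h](R))) → 4
  π[e,x](ρ[x/z](ρ[e/h](π[z,h](R)))) → 4
  (T ∪ π[e,x](ρ[x/z](ρ[e/h](π[z,h](R))))) → 8
  π[x]((T ∪ π[e,x](ρ[x/z](ρ[e/h](π[z,h](R)))))) → 8
  ρ[u/x](π[x]((T ∪ π[e,x](ρ[x/z](ρ[e/h](π[z,h](R))))))) → 8
  ρ[z/u](ρ[u/x](π[x]((T ∪ π[e,x](ρ[x/z](ρ[e/h](π[z,h](R)))))))) → 8

E1 result:
z
p
p
q
E2 result:
z
p
p
p
p
q
s
s
t
Witness: ('t',) appears 0× in E1 but 1× in E2.

no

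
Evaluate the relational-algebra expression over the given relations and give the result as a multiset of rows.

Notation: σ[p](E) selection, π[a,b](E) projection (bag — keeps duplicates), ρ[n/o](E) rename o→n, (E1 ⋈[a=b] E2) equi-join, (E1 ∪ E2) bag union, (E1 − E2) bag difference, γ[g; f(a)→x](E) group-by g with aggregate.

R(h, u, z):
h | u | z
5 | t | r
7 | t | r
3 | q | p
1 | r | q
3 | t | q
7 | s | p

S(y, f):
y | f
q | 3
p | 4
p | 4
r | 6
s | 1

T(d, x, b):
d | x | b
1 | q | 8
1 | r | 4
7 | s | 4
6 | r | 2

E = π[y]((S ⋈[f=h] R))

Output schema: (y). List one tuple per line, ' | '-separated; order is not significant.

Stepwise |·|:
  S → 5
  R → 6
  (S ⋈[f=h] R) → 3
  π[y]((S ⋈[f=h] R)) → 3

== RESULT ==
y
q
q
s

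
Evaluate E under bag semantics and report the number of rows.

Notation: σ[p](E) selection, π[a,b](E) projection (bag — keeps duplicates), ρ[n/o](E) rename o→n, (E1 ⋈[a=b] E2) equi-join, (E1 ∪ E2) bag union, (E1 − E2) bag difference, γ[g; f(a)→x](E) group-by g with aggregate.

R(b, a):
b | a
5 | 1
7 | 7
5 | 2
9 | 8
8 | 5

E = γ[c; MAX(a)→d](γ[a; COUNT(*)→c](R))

Stepwise |·|:
  R → 5
  γ[a; COUNT(*)→c](R) → 5
  γ[c; MAX(a)→d](γ[a; COUNT(*)→c](R)) → 1

|E| = 1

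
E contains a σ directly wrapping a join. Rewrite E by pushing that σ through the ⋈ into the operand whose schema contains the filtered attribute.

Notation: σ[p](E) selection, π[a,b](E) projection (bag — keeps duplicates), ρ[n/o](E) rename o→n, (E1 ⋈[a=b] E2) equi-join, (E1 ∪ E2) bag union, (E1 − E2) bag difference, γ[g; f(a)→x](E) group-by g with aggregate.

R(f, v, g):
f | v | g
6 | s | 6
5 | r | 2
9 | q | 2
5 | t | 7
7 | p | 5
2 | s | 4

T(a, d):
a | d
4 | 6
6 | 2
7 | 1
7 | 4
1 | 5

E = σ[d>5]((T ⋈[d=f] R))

σ filters on d, owned by the left side.
E' = (σ[d>5](T) ⋈[d=f] R)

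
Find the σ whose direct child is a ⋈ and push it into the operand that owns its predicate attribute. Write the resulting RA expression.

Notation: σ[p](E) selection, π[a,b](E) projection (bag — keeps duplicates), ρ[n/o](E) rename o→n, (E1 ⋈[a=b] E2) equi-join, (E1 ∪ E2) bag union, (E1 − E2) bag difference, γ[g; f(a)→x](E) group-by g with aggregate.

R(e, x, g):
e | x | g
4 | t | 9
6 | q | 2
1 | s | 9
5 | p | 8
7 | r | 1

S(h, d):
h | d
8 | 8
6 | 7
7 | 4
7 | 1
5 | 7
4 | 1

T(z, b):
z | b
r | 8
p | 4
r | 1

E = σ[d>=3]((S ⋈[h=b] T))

σ filters on d, owned by the left side.
E' = (σ[d>=3](S) ⋈[h=b] T)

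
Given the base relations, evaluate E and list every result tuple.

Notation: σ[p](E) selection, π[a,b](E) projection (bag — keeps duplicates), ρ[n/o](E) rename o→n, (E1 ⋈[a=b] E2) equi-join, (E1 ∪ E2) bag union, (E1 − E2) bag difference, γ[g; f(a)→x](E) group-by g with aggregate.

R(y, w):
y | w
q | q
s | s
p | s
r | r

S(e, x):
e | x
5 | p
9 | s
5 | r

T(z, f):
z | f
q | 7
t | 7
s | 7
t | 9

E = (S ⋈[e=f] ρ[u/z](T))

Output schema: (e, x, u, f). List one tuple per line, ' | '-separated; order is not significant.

Per-node cardinality:
  S → 3
  T → 4
  ρ[u/z](T) → 4
  (S ⋈[e=f] ρ[u/z](T)) → 1

== RESULT ==
e | x | u | f
9 | s | t | 9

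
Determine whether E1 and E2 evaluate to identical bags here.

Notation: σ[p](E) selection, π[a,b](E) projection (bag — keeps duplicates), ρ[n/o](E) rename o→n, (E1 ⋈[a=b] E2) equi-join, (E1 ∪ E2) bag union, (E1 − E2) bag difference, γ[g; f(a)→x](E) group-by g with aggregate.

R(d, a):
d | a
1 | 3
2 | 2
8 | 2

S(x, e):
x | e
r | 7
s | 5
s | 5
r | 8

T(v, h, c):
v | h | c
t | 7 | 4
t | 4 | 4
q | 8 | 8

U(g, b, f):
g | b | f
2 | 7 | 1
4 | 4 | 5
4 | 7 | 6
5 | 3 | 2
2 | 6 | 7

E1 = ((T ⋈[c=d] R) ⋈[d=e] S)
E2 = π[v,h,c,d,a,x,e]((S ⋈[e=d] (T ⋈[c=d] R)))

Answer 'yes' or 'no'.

E1 per-node cardinality:
  T → 3
  R → 3
  (T ⋈[c=d] R) → 1
  S → 4
  ((T ⋈[c=d] R) ⋈[d=e] S) → 1
E2 per-node cardinality:
  S → 4
  T → 3
  R → 3
  (T ⋈[c=d] R) → 1
  (S ⋈[e=d] (T ⋈[c=d] R)) → 1
  π[v,h,c,d,a,x,e]((S ⋈[e=d] (T ⋈[c=d] R))) → 1

E1 and E2 produce the same multiset:
v | h | c | d | a | x | e
q | 8 | 8 | 8 | 2 | r | 8

yes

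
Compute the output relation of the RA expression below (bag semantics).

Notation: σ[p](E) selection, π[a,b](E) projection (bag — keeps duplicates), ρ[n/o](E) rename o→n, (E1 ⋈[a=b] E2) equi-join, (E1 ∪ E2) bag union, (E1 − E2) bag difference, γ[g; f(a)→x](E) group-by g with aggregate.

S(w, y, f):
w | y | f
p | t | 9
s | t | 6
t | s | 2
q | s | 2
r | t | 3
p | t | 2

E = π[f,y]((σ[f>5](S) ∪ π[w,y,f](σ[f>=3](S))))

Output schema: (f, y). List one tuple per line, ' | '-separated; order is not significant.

Stepwise |·|:
  S → 6
  σ[f>5](S) → 2
  S → 6
  σ[f>=3](S) → 3
  π[w,y,f](σ[f>=3](S)) → 3
  (σ[f>5](S) ∪ π[w,y,f](σ[f>=3](S))) → 5
  π[f,y]((σ[f>5](S) ∪ π[w,y,f](σ[f>=3](S)))) → 5

== RESULT ==
f | y
3 | t
6 | t
6 | t
9 | t
9 | t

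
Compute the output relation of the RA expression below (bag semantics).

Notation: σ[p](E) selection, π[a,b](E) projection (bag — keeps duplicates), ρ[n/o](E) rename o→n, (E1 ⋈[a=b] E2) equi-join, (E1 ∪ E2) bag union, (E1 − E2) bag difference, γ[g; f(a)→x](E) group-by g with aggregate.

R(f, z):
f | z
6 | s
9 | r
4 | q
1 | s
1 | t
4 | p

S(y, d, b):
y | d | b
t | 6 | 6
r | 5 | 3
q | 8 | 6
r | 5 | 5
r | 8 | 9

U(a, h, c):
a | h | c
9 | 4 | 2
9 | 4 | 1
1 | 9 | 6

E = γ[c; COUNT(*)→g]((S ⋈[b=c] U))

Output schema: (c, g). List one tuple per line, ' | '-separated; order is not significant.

Subexpression sizes:
  S → 5
  U → 3
  (S ⋈[b=c] U) → 2
  γ[c; COUNT(*)→g]((S ⋈[b=c] U)) → 1

== RESULT ==
c | g
6 | 2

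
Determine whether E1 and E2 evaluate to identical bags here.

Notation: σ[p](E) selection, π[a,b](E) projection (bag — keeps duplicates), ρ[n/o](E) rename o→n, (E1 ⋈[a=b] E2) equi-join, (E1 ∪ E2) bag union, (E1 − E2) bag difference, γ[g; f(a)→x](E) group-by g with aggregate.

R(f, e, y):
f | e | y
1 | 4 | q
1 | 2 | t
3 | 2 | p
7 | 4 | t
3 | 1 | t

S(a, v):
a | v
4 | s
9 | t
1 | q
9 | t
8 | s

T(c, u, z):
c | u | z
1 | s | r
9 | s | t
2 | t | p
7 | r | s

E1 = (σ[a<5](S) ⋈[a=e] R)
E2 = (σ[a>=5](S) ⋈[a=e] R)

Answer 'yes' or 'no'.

E1 per-node cardinality:
  S → 5
  σ[a<5](S) → 2
  R → 5
  (σ[a<5](S) ⋈[a=e] R) → 3
E2 per-node cardinality:
  S → 5
  σ[a>=5](S) → 3
  R → 5
  (σ[a>=5](S) ⋈[a=e] R) → 0

E1 result:
a | v | f | e | y
1 | q | 3 | 1 | t
4 | s | 1 | 4 | q
4 | s | 7 | 4 | t
E2 result:
a | v | f | e | y
(0 rows)
Witness: (1, 'q', 3, 1, 't') appears 1× in E1 but 0× in E2.

no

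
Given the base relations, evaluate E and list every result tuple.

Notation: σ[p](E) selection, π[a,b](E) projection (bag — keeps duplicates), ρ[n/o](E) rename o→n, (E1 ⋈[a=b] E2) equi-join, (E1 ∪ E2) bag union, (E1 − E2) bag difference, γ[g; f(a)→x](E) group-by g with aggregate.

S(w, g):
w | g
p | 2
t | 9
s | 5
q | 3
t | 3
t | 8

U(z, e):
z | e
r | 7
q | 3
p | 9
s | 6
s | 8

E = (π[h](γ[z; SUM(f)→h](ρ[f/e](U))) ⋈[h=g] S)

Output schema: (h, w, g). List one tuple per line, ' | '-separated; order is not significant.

Per-node cardinality:
  U → 5
  ρ[f/e](U) → 5
  γ[z; SUM(f)→h](ρ[f/e](U)) → 4
  π[h](γ[z; SUM(f)→h](ρ[f/e](U))) → 4
  S → 6
  (π[h](γ[z; SUM(f)→h](ρ[f/e](U))) ⋈[h=g] S) → 3

== RESULT ==
h | w | g
3 | q | 3
3 | t | 3
9 | t | 9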